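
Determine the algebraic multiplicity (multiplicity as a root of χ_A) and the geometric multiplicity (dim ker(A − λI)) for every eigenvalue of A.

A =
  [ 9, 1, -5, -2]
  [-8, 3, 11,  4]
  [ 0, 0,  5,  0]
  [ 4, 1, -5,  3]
λ = 5: alg = 4, geom = 2

Step 1 — factor the characteristic polynomial to read off the algebraic multiplicities:
  χ_A(x) = (x - 5)^4

Step 2 — compute geometric multiplicities via the rank-nullity identity g(λ) = n − rank(A − λI):
  rank(A − (5)·I) = 2, so dim ker(A − (5)·I) = n − 2 = 2

Summary:
  λ = 5: algebraic multiplicity = 4, geometric multiplicity = 2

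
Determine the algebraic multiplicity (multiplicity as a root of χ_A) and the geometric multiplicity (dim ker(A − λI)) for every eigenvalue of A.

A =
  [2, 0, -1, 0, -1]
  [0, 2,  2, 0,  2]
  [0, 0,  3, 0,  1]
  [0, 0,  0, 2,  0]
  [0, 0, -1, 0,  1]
λ = 2: alg = 5, geom = 4

Step 1 — factor the characteristic polynomial to read off the algebraic multiplicities:
  χ_A(x) = (x - 2)^5

Step 2 — compute geometric multiplicities via the rank-nullity identity g(λ) = n − rank(A − λI):
  rank(A − (2)·I) = 1, so dim ker(A − (2)·I) = n − 1 = 4

Summary:
  λ = 2: algebraic multiplicity = 5, geometric multiplicity = 4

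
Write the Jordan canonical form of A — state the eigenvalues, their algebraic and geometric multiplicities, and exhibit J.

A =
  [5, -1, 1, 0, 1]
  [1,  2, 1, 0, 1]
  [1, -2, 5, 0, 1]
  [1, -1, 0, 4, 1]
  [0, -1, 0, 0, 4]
J_3(4) ⊕ J_2(4)

The characteristic polynomial is
  det(x·I − A) = x^5 - 20*x^4 + 160*x^3 - 640*x^2 + 1280*x - 1024 = (x - 4)^5

Eigenvalues and multiplicities (the geometric multiplicity of λ is n − rank(A − λI), which equals the number of Jordan blocks for λ):
  λ = 4: algebraic multiplicity = 5, geometric multiplicity = 2

Determining the block sizes for each eigenvalue:
  λ = 4: with am = 5 and gm = 2, the partition is not yet determined (e.g. several partitions of 5 into 2 parts exist). Let N = A − (4)·I. Computing rank(N^1) = 3, rank(N^2) = 1, rank(N^3) = 0; the number of blocks of size ≥ j is rank(N^{j−1}) − rank(N^j), giving [2, 2, 1]. So we have 1 block(s) of size 3, 1 block(s) of size 2 → block sizes [3, 2]

Assembling the blocks gives a Jordan form
J =
  [4, 1, 0, 0, 0]
  [0, 4, 1, 0, 0]
  [0, 0, 4, 0, 0]
  [0, 0, 0, 4, 1]
  [0, 0, 0, 0, 4]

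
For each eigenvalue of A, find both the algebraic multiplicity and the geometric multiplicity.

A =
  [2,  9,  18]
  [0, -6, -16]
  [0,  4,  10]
λ = 2: alg = 3, geom = 2

Step 1 — factor the characteristic polynomial to read off the algebraic multiplicities:
  χ_A(x) = (x - 2)^3

Step 2 — compute geometric multiplicities via the rank-nullity identity g(λ) = n − rank(A − λI):
  rank(A − (2)·I) = 1, so dim ker(A − (2)·I) = n − 1 = 2

Summary:
  λ = 2: algebraic multiplicity = 3, geometric multiplicity = 2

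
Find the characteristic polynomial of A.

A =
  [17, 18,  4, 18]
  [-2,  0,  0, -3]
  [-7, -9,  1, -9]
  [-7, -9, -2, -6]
x^4 - 12*x^3 + 54*x^2 - 108*x + 81

Expanding det(x·I − A) (e.g. by cofactor expansion or by noting that A is similar to its Jordan form J, which has the same characteristic polynomial as A) gives
  χ_A(x) = x^4 - 12*x^3 + 54*x^2 - 108*x + 81
which factors as (x - 3)^4. The eigenvalues (with algebraic multiplicities) are λ = 3 with multiplicity 4.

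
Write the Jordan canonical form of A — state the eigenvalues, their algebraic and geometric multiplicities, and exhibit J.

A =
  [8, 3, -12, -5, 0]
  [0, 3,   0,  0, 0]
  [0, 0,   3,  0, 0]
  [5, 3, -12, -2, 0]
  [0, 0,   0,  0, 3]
J_2(3) ⊕ J_1(3) ⊕ J_1(3) ⊕ J_1(3)

The characteristic polynomial is
  det(x·I − A) = x^5 - 15*x^4 + 90*x^3 - 270*x^2 + 405*x - 243 = (x - 3)^5

Eigenvalues and multiplicities (the geometric multiplicity of λ is n − rank(A − λI), which equals the number of Jordan blocks for λ):
  λ = 3: algebraic multiplicity = 5, geometric multiplicity = 4

Determining the block sizes for each eigenvalue:
  λ = 3: 4 blocks summing to 5 forces exactly one block of size 2 and the rest size 1 → block sizes [2, 1, 1, 1]

Assembling the blocks gives a Jordan form
J =
  [3, 1, 0, 0, 0]
  [0, 3, 0, 0, 0]
  [0, 0, 3, 0, 0]
  [0, 0, 0, 3, 0]
  [0, 0, 0, 0, 3]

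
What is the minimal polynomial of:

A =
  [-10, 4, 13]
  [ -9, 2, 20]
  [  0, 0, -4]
x^3 + 12*x^2 + 48*x + 64

The characteristic polynomial is χ_A(x) = (x + 4)^3, so the eigenvalues are known. The minimal polynomial is
  m_A(x) = Π_λ (x − λ)^{k_λ}
where k_λ is the size of the *largest* Jordan block for λ (equivalently, the smallest k with (A − λI)^k v = 0 for every generalised eigenvector v of λ).

  λ = -4: largest Jordan block has size 3, contributing (x + 4)^3

So m_A(x) = (x + 4)^3 = x^3 + 12*x^2 + 48*x + 64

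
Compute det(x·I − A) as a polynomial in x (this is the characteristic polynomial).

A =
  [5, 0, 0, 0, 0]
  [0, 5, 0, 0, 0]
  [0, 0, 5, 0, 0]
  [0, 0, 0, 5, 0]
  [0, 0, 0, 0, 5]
x^5 - 25*x^4 + 250*x^3 - 1250*x^2 + 3125*x - 3125

Expanding det(x·I − A) (e.g. by cofactor expansion or by noting that A is similar to its Jordan form J, which has the same characteristic polynomial as A) gives
  χ_A(x) = x^5 - 25*x^4 + 250*x^3 - 1250*x^2 + 3125*x - 3125
which factors as (x - 5)^5. The eigenvalues (with algebraic multiplicities) are λ = 5 with multiplicity 5.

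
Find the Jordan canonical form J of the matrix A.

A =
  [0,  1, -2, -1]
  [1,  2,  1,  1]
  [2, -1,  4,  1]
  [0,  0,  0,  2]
J_3(2) ⊕ J_1(2)

The characteristic polynomial is
  det(x·I − A) = x^4 - 8*x^3 + 24*x^2 - 32*x + 16 = (x - 2)^4

Eigenvalues and multiplicities (the geometric multiplicity of λ is n − rank(A − λI), which equals the number of Jordan blocks for λ):
  λ = 2: algebraic multiplicity = 4, geometric multiplicity = 2

Determining the block sizes for each eigenvalue:
  λ = 2: with am = 4 and gm = 2, the partition is not yet determined (e.g. several partitions of 4 into 2 parts exist). Let N = A − (2)·I. Computing rank(N^1) = 2, rank(N^2) = 1, rank(N^3) = 0; the number of blocks of size ≥ j is rank(N^{j−1}) − rank(N^j), giving [2, 1, 1]. So we have 1 block(s) of size 3, 1 block(s) of size 1 → block sizes [3, 1]

Assembling the blocks gives a Jordan form
J =
  [2, 1, 0, 0]
  [0, 2, 1, 0]
  [0, 0, 2, 0]
  [0, 0, 0, 2]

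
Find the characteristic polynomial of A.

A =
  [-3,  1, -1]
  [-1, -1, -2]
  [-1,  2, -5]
x^3 + 9*x^2 + 27*x + 27

Expanding det(x·I − A) (e.g. by cofactor expansion or by noting that A is similar to its Jordan form J, which has the same characteristic polynomial as A) gives
  χ_A(x) = x^3 + 9*x^2 + 27*x + 27
which factors as (x + 3)^3. The eigenvalues (with algebraic multiplicities) are λ = -3 with multiplicity 3.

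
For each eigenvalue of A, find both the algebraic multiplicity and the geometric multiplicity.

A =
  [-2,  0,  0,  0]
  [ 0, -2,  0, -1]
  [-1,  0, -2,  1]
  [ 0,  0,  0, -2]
λ = -2: alg = 4, geom = 2

Step 1 — factor the characteristic polynomial to read off the algebraic multiplicities:
  χ_A(x) = (x + 2)^4

Step 2 — compute geometric multiplicities via the rank-nullity identity g(λ) = n − rank(A − λI):
  rank(A − (-2)·I) = 2, so dim ker(A − (-2)·I) = n − 2 = 2

Summary:
  λ = -2: algebraic multiplicity = 4, geometric multiplicity = 2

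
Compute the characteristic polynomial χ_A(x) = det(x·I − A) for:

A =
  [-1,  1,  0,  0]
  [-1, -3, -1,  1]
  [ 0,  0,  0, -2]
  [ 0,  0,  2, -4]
x^4 + 8*x^3 + 24*x^2 + 32*x + 16

Expanding det(x·I − A) (e.g. by cofactor expansion or by noting that A is similar to its Jordan form J, which has the same characteristic polynomial as A) gives
  χ_A(x) = x^4 + 8*x^3 + 24*x^2 + 32*x + 16
which factors as (x + 2)^4. The eigenvalues (with algebraic multiplicities) are λ = -2 with multiplicity 4.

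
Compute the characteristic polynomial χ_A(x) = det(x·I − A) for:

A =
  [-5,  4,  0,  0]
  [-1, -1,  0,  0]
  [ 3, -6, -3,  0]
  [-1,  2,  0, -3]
x^4 + 12*x^3 + 54*x^2 + 108*x + 81

Expanding det(x·I − A) (e.g. by cofactor expansion or by noting that A is similar to its Jordan form J, which has the same characteristic polynomial as A) gives
  χ_A(x) = x^4 + 12*x^3 + 54*x^2 + 108*x + 81
which factors as (x + 3)^4. The eigenvalues (with algebraic multiplicities) are λ = -3 with multiplicity 4.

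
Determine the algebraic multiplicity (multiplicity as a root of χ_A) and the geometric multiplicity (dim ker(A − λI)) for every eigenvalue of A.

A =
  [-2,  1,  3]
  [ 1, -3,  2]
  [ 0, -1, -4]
λ = -3: alg = 3, geom = 1

Step 1 — factor the characteristic polynomial to read off the algebraic multiplicities:
  χ_A(x) = (x + 3)^3

Step 2 — compute geometric multiplicities via the rank-nullity identity g(λ) = n − rank(A − λI):
  rank(A − (-3)·I) = 2, so dim ker(A − (-3)·I) = n − 2 = 1

Summary:
  λ = -3: algebraic multiplicity = 3, geometric multiplicity = 1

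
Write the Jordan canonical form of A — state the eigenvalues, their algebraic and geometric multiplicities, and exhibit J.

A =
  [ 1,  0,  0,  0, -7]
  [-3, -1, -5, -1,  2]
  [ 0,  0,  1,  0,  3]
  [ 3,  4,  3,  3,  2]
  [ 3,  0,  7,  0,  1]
J_3(1) ⊕ J_2(1)

The characteristic polynomial is
  det(x·I − A) = x^5 - 5*x^4 + 10*x^3 - 10*x^2 + 5*x - 1 = (x - 1)^5

Eigenvalues and multiplicities (the geometric multiplicity of λ is n − rank(A − λI), which equals the number of Jordan blocks for λ):
  λ = 1: algebraic multiplicity = 5, geometric multiplicity = 2

Determining the block sizes for each eigenvalue:
  λ = 1: with am = 5 and gm = 2, the partition is not yet determined (e.g. several partitions of 5 into 2 parts exist). Let N = A − (1)·I. Computing rank(N^1) = 3, rank(N^2) = 1, rank(N^3) = 0; the number of blocks of size ≥ j is rank(N^{j−1}) − rank(N^j), giving [2, 2, 1]. So we have 1 block(s) of size 3, 1 block(s) of size 2 → block sizes [3, 2]

Assembling the blocks gives a Jordan form
J =
  [1, 1, 0, 0, 0]
  [0, 1, 1, 0, 0]
  [0, 0, 1, 0, 0]
  [0, 0, 0, 1, 1]
  [0, 0, 0, 0, 1]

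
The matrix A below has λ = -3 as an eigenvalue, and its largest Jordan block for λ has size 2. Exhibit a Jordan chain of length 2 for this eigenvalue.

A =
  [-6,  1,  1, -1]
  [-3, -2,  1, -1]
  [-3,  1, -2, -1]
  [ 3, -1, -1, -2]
A Jordan chain for λ = -3 of length 2:
v_1 = (-3, -3, -3, 3)ᵀ
v_2 = (1, 0, 0, 0)ᵀ

Let N = A − (-3)·I. We want v_2 with N^2 v_2 = 0 but N^1 v_2 ≠ 0; then v_{j-1} := N · v_j for j = 2, …, 2.

Pick v_2 = (1, 0, 0, 0)ᵀ.
Then v_1 = N · v_2 = (-3, -3, -3, 3)ᵀ.

Sanity check: (A − (-3)·I) v_1 = (0, 0, 0, 0)ᵀ = 0. ✓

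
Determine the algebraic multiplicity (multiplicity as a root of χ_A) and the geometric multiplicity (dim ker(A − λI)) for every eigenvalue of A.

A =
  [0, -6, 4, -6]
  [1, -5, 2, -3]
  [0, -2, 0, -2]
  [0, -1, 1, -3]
λ = -2: alg = 4, geom = 2

Step 1 — factor the characteristic polynomial to read off the algebraic multiplicities:
  χ_A(x) = (x + 2)^4

Step 2 — compute geometric multiplicities via the rank-nullity identity g(λ) = n − rank(A − λI):
  rank(A − (-2)·I) = 2, so dim ker(A − (-2)·I) = n − 2 = 2

Summary:
  λ = -2: algebraic multiplicity = 4, geometric multiplicity = 2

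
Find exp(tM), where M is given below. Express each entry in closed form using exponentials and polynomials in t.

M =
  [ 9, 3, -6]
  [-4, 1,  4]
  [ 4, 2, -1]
e^{tM} =
  [6*t*exp(3*t) + exp(3*t), 3*t*exp(3*t), -6*t*exp(3*t)]
  [-4*t*exp(3*t), -2*t*exp(3*t) + exp(3*t), 4*t*exp(3*t)]
  [4*t*exp(3*t), 2*t*exp(3*t), -4*t*exp(3*t) + exp(3*t)]

Strategy: write M = P · J · P⁻¹ where J is a Jordan canonical form, so e^{tM} = P · e^{tJ} · P⁻¹, and e^{tJ} can be computed block-by-block.

M has Jordan form
J =
  [3, 1, 0]
  [0, 3, 0]
  [0, 0, 3]
(up to reordering of blocks).

Per-block formulas:
  For a 2×2 Jordan block J_2(3): exp(t · J_2(3)) = e^(3t)·(I + t·N), where N is the 2×2 nilpotent shift.
  For a 1×1 block at λ = 3: exp(t · [3]) = [e^(3t)].

After assembling e^{tJ} and conjugating by P, we get:

e^{tM} =
  [6*t*exp(3*t) + exp(3*t), 3*t*exp(3*t), -6*t*exp(3*t)]
  [-4*t*exp(3*t), -2*t*exp(3*t) + exp(3*t), 4*t*exp(3*t)]
  [4*t*exp(3*t), 2*t*exp(3*t), -4*t*exp(3*t) + exp(3*t)]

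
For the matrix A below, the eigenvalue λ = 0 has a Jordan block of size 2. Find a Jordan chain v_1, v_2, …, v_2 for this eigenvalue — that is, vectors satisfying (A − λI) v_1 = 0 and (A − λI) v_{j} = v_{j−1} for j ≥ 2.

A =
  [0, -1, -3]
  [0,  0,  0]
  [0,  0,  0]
A Jordan chain for λ = 0 of length 2:
v_1 = (-1, 0, 0)ᵀ
v_2 = (0, 1, 0)ᵀ

Let N = A − (0)·I. We want v_2 with N^2 v_2 = 0 but N^1 v_2 ≠ 0; then v_{j-1} := N · v_j for j = 2, …, 2.

Pick v_2 = (0, 1, 0)ᵀ.
Then v_1 = N · v_2 = (-1, 0, 0)ᵀ.

Sanity check: (A − (0)·I) v_1 = (0, 0, 0)ᵀ = 0. ✓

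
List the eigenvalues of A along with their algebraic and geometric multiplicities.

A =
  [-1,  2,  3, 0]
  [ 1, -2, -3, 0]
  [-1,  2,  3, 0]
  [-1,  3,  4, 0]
λ = 0: alg = 4, geom = 2

Step 1 — factor the characteristic polynomial to read off the algebraic multiplicities:
  χ_A(x) = x^4

Step 2 — compute geometric multiplicities via the rank-nullity identity g(λ) = n − rank(A − λI):
  rank(A − (0)·I) = 2, so dim ker(A − (0)·I) = n − 2 = 2

Summary:
  λ = 0: algebraic multiplicity = 4, geometric multiplicity = 2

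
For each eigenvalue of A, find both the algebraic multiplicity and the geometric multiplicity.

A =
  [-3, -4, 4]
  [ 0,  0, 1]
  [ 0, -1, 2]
λ = -3: alg = 1, geom = 1; λ = 1: alg = 2, geom = 1

Step 1 — factor the characteristic polynomial to read off the algebraic multiplicities:
  χ_A(x) = (x - 1)^2*(x + 3)

Step 2 — compute geometric multiplicities via the rank-nullity identity g(λ) = n − rank(A − λI):
  rank(A − (-3)·I) = 2, so dim ker(A − (-3)·I) = n − 2 = 1
  rank(A − (1)·I) = 2, so dim ker(A − (1)·I) = n − 2 = 1

Summary:
  λ = -3: algebraic multiplicity = 1, geometric multiplicity = 1
  λ = 1: algebraic multiplicity = 2, geometric multiplicity = 1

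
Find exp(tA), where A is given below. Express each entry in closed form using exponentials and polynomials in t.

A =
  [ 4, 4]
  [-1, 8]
e^{tA} =
  [-2*t*exp(6*t) + exp(6*t), 4*t*exp(6*t)]
  [-t*exp(6*t), 2*t*exp(6*t) + exp(6*t)]

Strategy: write A = P · J · P⁻¹ where J is a Jordan canonical form, so e^{tA} = P · e^{tJ} · P⁻¹, and e^{tJ} can be computed block-by-block.

A has Jordan form
J =
  [6, 1]
  [0, 6]
(up to reordering of blocks).

Per-block formulas:
  For a 2×2 Jordan block J_2(6): exp(t · J_2(6)) = e^(6t)·(I + t·N), where N is the 2×2 nilpotent shift.

After assembling e^{tJ} and conjugating by P, we get:

e^{tA} =
  [-2*t*exp(6*t) + exp(6*t), 4*t*exp(6*t)]
  [-t*exp(6*t), 2*t*exp(6*t) + exp(6*t)]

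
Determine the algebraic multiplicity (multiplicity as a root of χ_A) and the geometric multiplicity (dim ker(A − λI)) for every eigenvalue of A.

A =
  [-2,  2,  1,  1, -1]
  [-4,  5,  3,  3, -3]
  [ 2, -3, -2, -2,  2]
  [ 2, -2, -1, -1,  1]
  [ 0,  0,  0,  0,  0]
λ = 0: alg = 5, geom = 3

Step 1 — factor the characteristic polynomial to read off the algebraic multiplicities:
  χ_A(x) = x^5

Step 2 — compute geometric multiplicities via the rank-nullity identity g(λ) = n − rank(A − λI):
  rank(A − (0)·I) = 2, so dim ker(A − (0)·I) = n − 2 = 3

Summary:
  λ = 0: algebraic multiplicity = 5, geometric multiplicity = 3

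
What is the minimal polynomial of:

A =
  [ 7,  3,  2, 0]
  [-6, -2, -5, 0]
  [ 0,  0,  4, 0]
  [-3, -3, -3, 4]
x^3 - 9*x^2 + 24*x - 16

The characteristic polynomial is χ_A(x) = (x - 4)^3*(x - 1), so the eigenvalues are known. The minimal polynomial is
  m_A(x) = Π_λ (x − λ)^{k_λ}
where k_λ is the size of the *largest* Jordan block for λ (equivalently, the smallest k with (A − λI)^k v = 0 for every generalised eigenvector v of λ).

  λ = 1: largest Jordan block has size 1, contributing (x − 1)
  λ = 4: largest Jordan block has size 2, contributing (x − 4)^2

So m_A(x) = (x - 4)^2*(x - 1) = x^3 - 9*x^2 + 24*x - 16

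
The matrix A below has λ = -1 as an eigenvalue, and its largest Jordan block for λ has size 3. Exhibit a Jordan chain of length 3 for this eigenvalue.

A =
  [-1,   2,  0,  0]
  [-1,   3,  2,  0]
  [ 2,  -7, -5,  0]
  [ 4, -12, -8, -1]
A Jordan chain for λ = -1 of length 3:
v_1 = (-2, 0, -1, -4)ᵀ
v_2 = (0, -1, 2, 4)ᵀ
v_3 = (1, 0, 0, 0)ᵀ

Let N = A − (-1)·I. We want v_3 with N^3 v_3 = 0 but N^2 v_3 ≠ 0; then v_{j-1} := N · v_j for j = 3, …, 2.

Pick v_3 = (1, 0, 0, 0)ᵀ.
Then v_2 = N · v_3 = (0, -1, 2, 4)ᵀ.
Then v_1 = N · v_2 = (-2, 0, -1, -4)ᵀ.

Sanity check: (A − (-1)·I) v_1 = (0, 0, 0, 0)ᵀ = 0. ✓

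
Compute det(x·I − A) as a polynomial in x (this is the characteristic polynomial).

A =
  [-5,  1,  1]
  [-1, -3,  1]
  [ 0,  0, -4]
x^3 + 12*x^2 + 48*x + 64

Expanding det(x·I − A) (e.g. by cofactor expansion or by noting that A is similar to its Jordan form J, which has the same characteristic polynomial as A) gives
  χ_A(x) = x^3 + 12*x^2 + 48*x + 64
which factors as (x + 4)^3. The eigenvalues (with algebraic multiplicities) are λ = -4 with multiplicity 3.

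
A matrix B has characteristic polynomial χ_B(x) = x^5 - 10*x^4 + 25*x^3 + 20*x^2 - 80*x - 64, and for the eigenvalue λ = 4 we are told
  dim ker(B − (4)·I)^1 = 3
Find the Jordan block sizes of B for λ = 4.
Block sizes for λ = 4: [1, 1, 1]

From the dimensions of kernels of powers, the number of Jordan blocks of size at least j is d_j − d_{j−1} where d_j = dim ker(N^j) (with d_0 = 0). Computing the differences gives [3].
The number of blocks of size exactly k is (#blocks of size ≥ k) − (#blocks of size ≥ k + 1), so the partition is: 3 block(s) of size 1.
In nonincreasing order the block sizes are [1, 1, 1].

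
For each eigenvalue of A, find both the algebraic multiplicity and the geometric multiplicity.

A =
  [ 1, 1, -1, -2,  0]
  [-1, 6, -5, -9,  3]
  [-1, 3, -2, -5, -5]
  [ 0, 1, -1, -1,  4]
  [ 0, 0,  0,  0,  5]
λ = 1: alg = 4, geom = 2; λ = 5: alg = 1, geom = 1

Step 1 — factor the characteristic polynomial to read off the algebraic multiplicities:
  χ_A(x) = (x - 5)*(x - 1)^4

Step 2 — compute geometric multiplicities via the rank-nullity identity g(λ) = n − rank(A − λI):
  rank(A − (1)·I) = 3, so dim ker(A − (1)·I) = n − 3 = 2
  rank(A − (5)·I) = 4, so dim ker(A − (5)·I) = n − 4 = 1

Summary:
  λ = 1: algebraic multiplicity = 4, geometric multiplicity = 2
  λ = 5: algebraic multiplicity = 1, geometric multiplicity = 1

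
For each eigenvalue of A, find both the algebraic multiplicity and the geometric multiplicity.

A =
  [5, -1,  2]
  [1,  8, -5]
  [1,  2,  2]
λ = 5: alg = 3, geom = 1

Step 1 — factor the characteristic polynomial to read off the algebraic multiplicities:
  χ_A(x) = (x - 5)^3

Step 2 — compute geometric multiplicities via the rank-nullity identity g(λ) = n − rank(A − λI):
  rank(A − (5)·I) = 2, so dim ker(A − (5)·I) = n − 2 = 1

Summary:
  λ = 5: algebraic multiplicity = 3, geometric multiplicity = 1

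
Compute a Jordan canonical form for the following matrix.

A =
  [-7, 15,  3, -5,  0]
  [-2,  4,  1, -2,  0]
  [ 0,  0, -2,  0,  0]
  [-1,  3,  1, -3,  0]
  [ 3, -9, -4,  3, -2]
J_3(-2) ⊕ J_1(-2) ⊕ J_1(-2)

The characteristic polynomial is
  det(x·I − A) = x^5 + 10*x^4 + 40*x^3 + 80*x^2 + 80*x + 32 = (x + 2)^5

Eigenvalues and multiplicities (the geometric multiplicity of λ is n − rank(A − λI), which equals the number of Jordan blocks for λ):
  λ = -2: algebraic multiplicity = 5, geometric multiplicity = 3

Determining the block sizes for each eigenvalue:
  λ = -2: with am = 5 and gm = 3, the partition is not yet determined (e.g. several partitions of 5 into 3 parts exist). Let N = A − (-2)·I. Computing rank(N^1) = 2, rank(N^2) = 1, rank(N^3) = 0; the number of blocks of size ≥ j is rank(N^{j−1}) − rank(N^j), giving [3, 1, 1]. So we have 1 block(s) of size 3, 2 block(s) of size 1 → block sizes [3, 1, 1]

Assembling the blocks gives a Jordan form
J =
  [-2,  1,  0,  0,  0]
  [ 0, -2,  1,  0,  0]
  [ 0,  0, -2,  0,  0]
  [ 0,  0,  0, -2,  0]
  [ 0,  0,  0,  0, -2]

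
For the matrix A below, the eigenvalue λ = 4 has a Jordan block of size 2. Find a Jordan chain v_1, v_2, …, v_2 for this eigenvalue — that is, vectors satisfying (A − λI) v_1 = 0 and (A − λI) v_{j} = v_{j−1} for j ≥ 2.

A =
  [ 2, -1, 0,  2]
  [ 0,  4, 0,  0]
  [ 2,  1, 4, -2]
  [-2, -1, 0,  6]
A Jordan chain for λ = 4 of length 2:
v_1 = (-2, 0, 2, -2)ᵀ
v_2 = (1, 0, 0, 0)ᵀ

Let N = A − (4)·I. We want v_2 with N^2 v_2 = 0 but N^1 v_2 ≠ 0; then v_{j-1} := N · v_j for j = 2, …, 2.

Pick v_2 = (1, 0, 0, 0)ᵀ.
Then v_1 = N · v_2 = (-2, 0, 2, -2)ᵀ.

Sanity check: (A − (4)·I) v_1 = (0, 0, 0, 0)ᵀ = 0. ✓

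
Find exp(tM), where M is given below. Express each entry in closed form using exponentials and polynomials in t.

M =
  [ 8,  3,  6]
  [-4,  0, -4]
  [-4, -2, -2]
e^{tM} =
  [6*t*exp(2*t) + exp(2*t), 3*t*exp(2*t), 6*t*exp(2*t)]
  [-4*t*exp(2*t), -2*t*exp(2*t) + exp(2*t), -4*t*exp(2*t)]
  [-4*t*exp(2*t), -2*t*exp(2*t), -4*t*exp(2*t) + exp(2*t)]

Strategy: write M = P · J · P⁻¹ where J is a Jordan canonical form, so e^{tM} = P · e^{tJ} · P⁻¹, and e^{tJ} can be computed block-by-block.

M has Jordan form
J =
  [2, 1, 0]
  [0, 2, 0]
  [0, 0, 2]
(up to reordering of blocks).

Per-block formulas:
  For a 1×1 block at λ = 2: exp(t · [2]) = [e^(2t)].
  For a 2×2 Jordan block J_2(2): exp(t · J_2(2)) = e^(2t)·(I + t·N), where N is the 2×2 nilpotent shift.

After assembling e^{tJ} and conjugating by P, we get:

e^{tM} =
  [6*t*exp(2*t) + exp(2*t), 3*t*exp(2*t), 6*t*exp(2*t)]
  [-4*t*exp(2*t), -2*t*exp(2*t) + exp(2*t), -4*t*exp(2*t)]
  [-4*t*exp(2*t), -2*t*exp(2*t), -4*t*exp(2*t) + exp(2*t)]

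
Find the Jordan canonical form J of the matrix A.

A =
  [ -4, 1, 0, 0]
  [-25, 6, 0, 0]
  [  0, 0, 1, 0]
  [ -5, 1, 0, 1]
J_2(1) ⊕ J_1(1) ⊕ J_1(1)

The characteristic polynomial is
  det(x·I − A) = x^4 - 4*x^3 + 6*x^2 - 4*x + 1 = (x - 1)^4

Eigenvalues and multiplicities (the geometric multiplicity of λ is n − rank(A − λI), which equals the number of Jordan blocks for λ):
  λ = 1: algebraic multiplicity = 4, geometric multiplicity = 3

Determining the block sizes for each eigenvalue:
  λ = 1: 3 blocks summing to 4 forces exactly one block of size 2 and the rest size 1 → block sizes [2, 1, 1]

Assembling the blocks gives a Jordan form
J =
  [1, 1, 0, 0]
  [0, 1, 0, 0]
  [0, 0, 1, 0]
  [0, 0, 0, 1]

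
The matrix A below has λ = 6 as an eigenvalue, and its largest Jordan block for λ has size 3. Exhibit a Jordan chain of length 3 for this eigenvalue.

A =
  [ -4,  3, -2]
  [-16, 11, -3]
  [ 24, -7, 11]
A Jordan chain for λ = 6 of length 3:
v_1 = (4, 8, -8)ᵀ
v_2 = (-10, -16, 24)ᵀ
v_3 = (1, 0, 0)ᵀ

Let N = A − (6)·I. We want v_3 with N^3 v_3 = 0 but N^2 v_3 ≠ 0; then v_{j-1} := N · v_j for j = 3, …, 2.

Pick v_3 = (1, 0, 0)ᵀ.
Then v_2 = N · v_3 = (-10, -16, 24)ᵀ.
Then v_1 = N · v_2 = (4, 8, -8)ᵀ.

Sanity check: (A − (6)·I) v_1 = (0, 0, 0)ᵀ = 0. ✓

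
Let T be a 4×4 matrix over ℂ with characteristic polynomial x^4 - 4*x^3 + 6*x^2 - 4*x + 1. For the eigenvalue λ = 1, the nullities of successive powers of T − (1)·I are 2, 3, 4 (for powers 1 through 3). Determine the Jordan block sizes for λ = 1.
Block sizes for λ = 1: [3, 1]

From the dimensions of kernels of powers, the number of Jordan blocks of size at least j is d_j − d_{j−1} where d_j = dim ker(N^j) (with d_0 = 0). Computing the differences gives [2, 1, 1].
The number of blocks of size exactly k is (#blocks of size ≥ k) − (#blocks of size ≥ k + 1), so the partition is: 1 block(s) of size 1, 1 block(s) of size 3.
In nonincreasing order the block sizes are [3, 1].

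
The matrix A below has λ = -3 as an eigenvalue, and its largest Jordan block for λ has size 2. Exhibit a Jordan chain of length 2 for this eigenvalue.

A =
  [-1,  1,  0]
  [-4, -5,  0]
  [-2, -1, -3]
A Jordan chain for λ = -3 of length 2:
v_1 = (2, -4, -2)ᵀ
v_2 = (1, 0, 0)ᵀ

Let N = A − (-3)·I. We want v_2 with N^2 v_2 = 0 but N^1 v_2 ≠ 0; then v_{j-1} := N · v_j for j = 2, …, 2.

Pick v_2 = (1, 0, 0)ᵀ.
Then v_1 = N · v_2 = (2, -4, -2)ᵀ.

Sanity check: (A − (-3)·I) v_1 = (0, 0, 0)ᵀ = 0. ✓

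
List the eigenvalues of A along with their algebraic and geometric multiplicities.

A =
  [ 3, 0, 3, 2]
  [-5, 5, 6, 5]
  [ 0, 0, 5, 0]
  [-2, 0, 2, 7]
λ = 5: alg = 4, geom = 2

Step 1 — factor the characteristic polynomial to read off the algebraic multiplicities:
  χ_A(x) = (x - 5)^4

Step 2 — compute geometric multiplicities via the rank-nullity identity g(λ) = n − rank(A − λI):
  rank(A − (5)·I) = 2, so dim ker(A − (5)·I) = n − 2 = 2

Summary:
  λ = 5: algebraic multiplicity = 4, geometric multiplicity = 2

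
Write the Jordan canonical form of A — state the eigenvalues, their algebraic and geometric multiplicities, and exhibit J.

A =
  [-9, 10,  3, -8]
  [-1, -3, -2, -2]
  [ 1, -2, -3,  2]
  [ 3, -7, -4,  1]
J_2(-5) ⊕ J_2(-2)

The characteristic polynomial is
  det(x·I − A) = x^4 + 14*x^3 + 69*x^2 + 140*x + 100 = (x + 2)^2*(x + 5)^2

Eigenvalues and multiplicities (the geometric multiplicity of λ is n − rank(A − λI), which equals the number of Jordan blocks for λ):
  λ = -5: algebraic multiplicity = 2, geometric multiplicity = 1
  λ = -2: algebraic multiplicity = 2, geometric multiplicity = 1

Determining the block sizes for each eigenvalue:
  λ = -5: one block (gm = 1), so the single block has size am = 2 → block sizes [2]
  λ = -2: one block (gm = 1), so the single block has size am = 2 → block sizes [2]

Assembling the blocks gives a Jordan form
J =
  [-5,  1,  0,  0]
  [ 0, -5,  0,  0]
  [ 0,  0, -2,  1]
  [ 0,  0,  0, -2]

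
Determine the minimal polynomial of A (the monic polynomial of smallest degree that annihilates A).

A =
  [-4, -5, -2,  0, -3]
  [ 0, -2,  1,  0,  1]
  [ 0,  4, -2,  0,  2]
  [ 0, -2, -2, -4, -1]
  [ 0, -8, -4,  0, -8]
x^3 + 12*x^2 + 48*x + 64

The characteristic polynomial is χ_A(x) = (x + 4)^5, so the eigenvalues are known. The minimal polynomial is
  m_A(x) = Π_λ (x − λ)^{k_λ}
where k_λ is the size of the *largest* Jordan block for λ (equivalently, the smallest k with (A − λI)^k v = 0 for every generalised eigenvector v of λ).

  λ = -4: largest Jordan block has size 3, contributing (x + 4)^3

So m_A(x) = (x + 4)^3 = x^3 + 12*x^2 + 48*x + 64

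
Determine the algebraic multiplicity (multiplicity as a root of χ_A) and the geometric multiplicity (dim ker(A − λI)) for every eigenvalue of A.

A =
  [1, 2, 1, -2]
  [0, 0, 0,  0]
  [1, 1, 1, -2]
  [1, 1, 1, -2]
λ = 0: alg = 4, geom = 2

Step 1 — factor the characteristic polynomial to read off the algebraic multiplicities:
  χ_A(x) = x^4

Step 2 — compute geometric multiplicities via the rank-nullity identity g(λ) = n − rank(A − λI):
  rank(A − (0)·I) = 2, so dim ker(A − (0)·I) = n − 2 = 2

Summary:
  λ = 0: algebraic multiplicity = 4, geometric multiplicity = 2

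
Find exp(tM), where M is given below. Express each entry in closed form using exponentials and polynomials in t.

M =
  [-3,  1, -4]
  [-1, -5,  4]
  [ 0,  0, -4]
e^{tM} =
  [t*exp(-4*t) + exp(-4*t), t*exp(-4*t), -4*t*exp(-4*t)]
  [-t*exp(-4*t), -t*exp(-4*t) + exp(-4*t), 4*t*exp(-4*t)]
  [0, 0, exp(-4*t)]

Strategy: write M = P · J · P⁻¹ where J is a Jordan canonical form, so e^{tM} = P · e^{tJ} · P⁻¹, and e^{tJ} can be computed block-by-block.

M has Jordan form
J =
  [-4,  1,  0]
  [ 0, -4,  0]
  [ 0,  0, -4]
(up to reordering of blocks).

Per-block formulas:
  For a 2×2 Jordan block J_2(-4): exp(t · J_2(-4)) = e^(-4t)·(I + t·N), where N is the 2×2 nilpotent shift.
  For a 1×1 block at λ = -4: exp(t · [-4]) = [e^(-4t)].

After assembling e^{tJ} and conjugating by P, we get:

e^{tM} =
  [t*exp(-4*t) + exp(-4*t), t*exp(-4*t), -4*t*exp(-4*t)]
  [-t*exp(-4*t), -t*exp(-4*t) + exp(-4*t), 4*t*exp(-4*t)]
  [0, 0, exp(-4*t)]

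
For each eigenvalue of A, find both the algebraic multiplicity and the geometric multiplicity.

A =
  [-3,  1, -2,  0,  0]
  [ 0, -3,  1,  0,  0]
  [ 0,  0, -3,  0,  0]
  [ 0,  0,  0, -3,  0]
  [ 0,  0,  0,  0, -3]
λ = -3: alg = 5, geom = 3

Step 1 — factor the characteristic polynomial to read off the algebraic multiplicities:
  χ_A(x) = (x + 3)^5

Step 2 — compute geometric multiplicities via the rank-nullity identity g(λ) = n − rank(A − λI):
  rank(A − (-3)·I) = 2, so dim ker(A − (-3)·I) = n − 2 = 3

Summary:
  λ = -3: algebraic multiplicity = 5, geometric multiplicity = 3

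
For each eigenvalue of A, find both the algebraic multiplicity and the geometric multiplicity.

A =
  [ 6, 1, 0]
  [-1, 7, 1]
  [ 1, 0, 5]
λ = 6: alg = 3, geom = 1

Step 1 — factor the characteristic polynomial to read off the algebraic multiplicities:
  χ_A(x) = (x - 6)^3

Step 2 — compute geometric multiplicities via the rank-nullity identity g(λ) = n − rank(A − λI):
  rank(A − (6)·I) = 2, so dim ker(A − (6)·I) = n − 2 = 1

Summary:
  λ = 6: algebraic multiplicity = 3, geometric multiplicity = 1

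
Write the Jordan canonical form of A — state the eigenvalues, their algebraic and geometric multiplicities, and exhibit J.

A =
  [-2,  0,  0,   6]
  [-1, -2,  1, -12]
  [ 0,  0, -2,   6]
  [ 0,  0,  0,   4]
J_2(-2) ⊕ J_1(-2) ⊕ J_1(4)

The characteristic polynomial is
  det(x·I − A) = x^4 + 2*x^3 - 12*x^2 - 40*x - 32 = (x - 4)*(x + 2)^3

Eigenvalues and multiplicities (the geometric multiplicity of λ is n − rank(A − λI), which equals the number of Jordan blocks for λ):
  λ = -2: algebraic multiplicity = 3, geometric multiplicity = 2
  λ = 4: algebraic multiplicity = 1, geometric multiplicity = 1

Determining the block sizes for each eigenvalue:
  λ = -2: 2 blocks summing to 3 forces exactly one block of size 2 and the rest size 1 → block sizes [2, 1]
  λ = 4: one block (gm = 1), so the single block has size am = 1 → block sizes [1]

Assembling the blocks gives a Jordan form
J =
  [-2,  1,  0, 0]
  [ 0, -2,  0, 0]
  [ 0,  0, -2, 0]
  [ 0,  0,  0, 4]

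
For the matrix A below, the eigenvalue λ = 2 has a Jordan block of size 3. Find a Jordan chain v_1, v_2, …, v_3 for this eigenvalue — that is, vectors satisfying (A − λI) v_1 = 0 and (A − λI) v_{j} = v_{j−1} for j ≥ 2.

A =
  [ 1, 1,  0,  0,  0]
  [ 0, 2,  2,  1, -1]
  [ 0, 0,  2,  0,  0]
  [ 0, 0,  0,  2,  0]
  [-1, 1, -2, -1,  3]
A Jordan chain for λ = 2 of length 3:
v_1 = (1, 1, 0, 0, 0)ᵀ
v_2 = (-1, 0, 0, 0, -1)ᵀ
v_3 = (1, 0, 0, 0, 0)ᵀ

Let N = A − (2)·I. We want v_3 with N^3 v_3 = 0 but N^2 v_3 ≠ 0; then v_{j-1} := N · v_j for j = 3, …, 2.

Pick v_3 = (1, 0, 0, 0, 0)ᵀ.
Then v_2 = N · v_3 = (-1, 0, 0, 0, -1)ᵀ.
Then v_1 = N · v_2 = (1, 1, 0, 0, 0)ᵀ.

Sanity check: (A − (2)·I) v_1 = (0, 0, 0, 0, 0)ᵀ = 0. ✓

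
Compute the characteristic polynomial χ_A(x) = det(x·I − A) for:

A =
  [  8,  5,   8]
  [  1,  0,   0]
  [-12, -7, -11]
x^3 + 3*x^2 + 3*x + 1

Expanding det(x·I − A) (e.g. by cofactor expansion or by noting that A is similar to its Jordan form J, which has the same characteristic polynomial as A) gives
  χ_A(x) = x^3 + 3*x^2 + 3*x + 1
which factors as (x + 1)^3. The eigenvalues (with algebraic multiplicities) are λ = -1 with multiplicity 3.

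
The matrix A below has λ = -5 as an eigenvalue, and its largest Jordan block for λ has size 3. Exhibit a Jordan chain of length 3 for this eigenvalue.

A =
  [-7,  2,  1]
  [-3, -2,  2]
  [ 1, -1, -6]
A Jordan chain for λ = -5 of length 3:
v_1 = (-1, -1, 0)ᵀ
v_2 = (-2, -3, 1)ᵀ
v_3 = (1, 0, 0)ᵀ

Let N = A − (-5)·I. We want v_3 with N^3 v_3 = 0 but N^2 v_3 ≠ 0; then v_{j-1} := N · v_j for j = 3, …, 2.

Pick v_3 = (1, 0, 0)ᵀ.
Then v_2 = N · v_3 = (-2, -3, 1)ᵀ.
Then v_1 = N · v_2 = (-1, -1, 0)ᵀ.

Sanity check: (A − (-5)·I) v_1 = (0, 0, 0)ᵀ = 0. ✓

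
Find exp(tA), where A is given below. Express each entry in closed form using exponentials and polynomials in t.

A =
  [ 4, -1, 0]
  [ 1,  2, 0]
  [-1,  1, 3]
e^{tA} =
  [t*exp(3*t) + exp(3*t), -t*exp(3*t), 0]
  [t*exp(3*t), -t*exp(3*t) + exp(3*t), 0]
  [-t*exp(3*t), t*exp(3*t), exp(3*t)]

Strategy: write A = P · J · P⁻¹ where J is a Jordan canonical form, so e^{tA} = P · e^{tJ} · P⁻¹, and e^{tJ} can be computed block-by-block.

A has Jordan form
J =
  [3, 1, 0]
  [0, 3, 0]
  [0, 0, 3]
(up to reordering of blocks).

Per-block formulas:
  For a 1×1 block at λ = 3: exp(t · [3]) = [e^(3t)].
  For a 2×2 Jordan block J_2(3): exp(t · J_2(3)) = e^(3t)·(I + t·N), where N is the 2×2 nilpotent shift.

After assembling e^{tJ} and conjugating by P, we get:

e^{tA} =
  [t*exp(3*t) + exp(3*t), -t*exp(3*t), 0]
  [t*exp(3*t), -t*exp(3*t) + exp(3*t), 0]
  [-t*exp(3*t), t*exp(3*t), exp(3*t)]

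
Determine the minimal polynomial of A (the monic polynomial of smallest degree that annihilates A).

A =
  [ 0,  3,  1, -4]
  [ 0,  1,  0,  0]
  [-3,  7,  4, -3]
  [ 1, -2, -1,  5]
x^4 - 10*x^3 + 33*x^2 - 40*x + 16

The characteristic polynomial is χ_A(x) = (x - 4)^2*(x - 1)^2, so the eigenvalues are known. The minimal polynomial is
  m_A(x) = Π_λ (x − λ)^{k_λ}
where k_λ is the size of the *largest* Jordan block for λ (equivalently, the smallest k with (A − λI)^k v = 0 for every generalised eigenvector v of λ).

  λ = 1: largest Jordan block has size 2, contributing (x − 1)^2
  λ = 4: largest Jordan block has size 2, contributing (x − 4)^2

So m_A(x) = (x - 4)^2*(x - 1)^2 = x^4 - 10*x^3 + 33*x^2 - 40*x + 16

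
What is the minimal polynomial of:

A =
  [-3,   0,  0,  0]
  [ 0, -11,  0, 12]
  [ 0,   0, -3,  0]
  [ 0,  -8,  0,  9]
x^2 + 2*x - 3

The characteristic polynomial is χ_A(x) = (x - 1)*(x + 3)^3, so the eigenvalues are known. The minimal polynomial is
  m_A(x) = Π_λ (x − λ)^{k_λ}
where k_λ is the size of the *largest* Jordan block for λ (equivalently, the smallest k with (A − λI)^k v = 0 for every generalised eigenvector v of λ).

  λ = -3: largest Jordan block has size 1, contributing (x + 3)
  λ = 1: largest Jordan block has size 1, contributing (x − 1)

So m_A(x) = (x - 1)*(x + 3) = x^2 + 2*x - 3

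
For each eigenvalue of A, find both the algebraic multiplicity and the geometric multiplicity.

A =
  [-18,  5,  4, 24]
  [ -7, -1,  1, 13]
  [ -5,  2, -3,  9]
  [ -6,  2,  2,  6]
λ = -4: alg = 4, geom = 2

Step 1 — factor the characteristic polynomial to read off the algebraic multiplicities:
  χ_A(x) = (x + 4)^4

Step 2 — compute geometric multiplicities via the rank-nullity identity g(λ) = n − rank(A − λI):
  rank(A − (-4)·I) = 2, so dim ker(A − (-4)·I) = n − 2 = 2

Summary:
  λ = -4: algebraic multiplicity = 4, geometric multiplicity = 2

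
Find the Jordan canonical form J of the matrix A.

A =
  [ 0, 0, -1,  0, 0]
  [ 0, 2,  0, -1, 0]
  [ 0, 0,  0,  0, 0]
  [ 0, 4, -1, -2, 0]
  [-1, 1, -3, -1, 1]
J_3(0) ⊕ J_1(0) ⊕ J_1(1)

The characteristic polynomial is
  det(x·I − A) = x^5 - x^4 = x^4*(x - 1)

Eigenvalues and multiplicities (the geometric multiplicity of λ is n − rank(A − λI), which equals the number of Jordan blocks for λ):
  λ = 0: algebraic multiplicity = 4, geometric multiplicity = 2
  λ = 1: algebraic multiplicity = 1, geometric multiplicity = 1

Determining the block sizes for each eigenvalue:
  λ = 0: with am = 4 and gm = 2, the partition is not yet determined (e.g. several partitions of 4 into 2 parts exist). Let N = A − (0)·I. Computing rank(N^1) = 3, rank(N^2) = 2, rank(N^3) = 1; the number of blocks of size ≥ j is rank(N^{j−1}) − rank(N^j), giving [2, 1, 1]. So we have 1 block(s) of size 3, 1 block(s) of size 1 → block sizes [3, 1]
  λ = 1: one block (gm = 1), so the single block has size am = 1 → block sizes [1]

Assembling the blocks gives a Jordan form
J =
  [0, 1, 0, 0, 0]
  [0, 0, 1, 0, 0]
  [0, 0, 0, 0, 0]
  [0, 0, 0, 0, 0]
  [0, 0, 0, 0, 1]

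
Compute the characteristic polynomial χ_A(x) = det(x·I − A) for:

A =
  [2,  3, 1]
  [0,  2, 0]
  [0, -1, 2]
x^3 - 6*x^2 + 12*x - 8

Expanding det(x·I − A) (e.g. by cofactor expansion or by noting that A is similar to its Jordan form J, which has the same characteristic polynomial as A) gives
  χ_A(x) = x^3 - 6*x^2 + 12*x - 8
which factors as (x - 2)^3. The eigenvalues (with algebraic multiplicities) are λ = 2 with multiplicity 3.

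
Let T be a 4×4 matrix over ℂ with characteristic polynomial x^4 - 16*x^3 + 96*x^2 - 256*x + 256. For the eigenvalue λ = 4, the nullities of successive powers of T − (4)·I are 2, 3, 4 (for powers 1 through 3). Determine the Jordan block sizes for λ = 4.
Block sizes for λ = 4: [3, 1]

From the dimensions of kernels of powers, the number of Jordan blocks of size at least j is d_j − d_{j−1} where d_j = dim ker(N^j) (with d_0 = 0). Computing the differences gives [2, 1, 1].
The number of blocks of size exactly k is (#blocks of size ≥ k) − (#blocks of size ≥ k + 1), so the partition is: 1 block(s) of size 1, 1 block(s) of size 3.
In nonincreasing order the block sizes are [3, 1].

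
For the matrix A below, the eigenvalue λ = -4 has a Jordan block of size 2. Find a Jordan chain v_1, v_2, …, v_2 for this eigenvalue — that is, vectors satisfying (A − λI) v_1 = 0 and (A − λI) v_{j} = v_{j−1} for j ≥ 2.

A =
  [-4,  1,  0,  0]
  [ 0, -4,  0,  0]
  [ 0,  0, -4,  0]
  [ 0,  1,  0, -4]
A Jordan chain for λ = -4 of length 2:
v_1 = (1, 0, 0, 1)ᵀ
v_2 = (0, 1, 0, 0)ᵀ

Let N = A − (-4)·I. We want v_2 with N^2 v_2 = 0 but N^1 v_2 ≠ 0; then v_{j-1} := N · v_j for j = 2, …, 2.

Pick v_2 = (0, 1, 0, 0)ᵀ.
Then v_1 = N · v_2 = (1, 0, 0, 1)ᵀ.

Sanity check: (A − (-4)·I) v_1 = (0, 0, 0, 0)ᵀ = 0. ✓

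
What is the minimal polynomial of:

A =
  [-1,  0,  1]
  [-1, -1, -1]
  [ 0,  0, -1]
x^3 + 3*x^2 + 3*x + 1

The characteristic polynomial is χ_A(x) = (x + 1)^3, so the eigenvalues are known. The minimal polynomial is
  m_A(x) = Π_λ (x − λ)^{k_λ}
where k_λ is the size of the *largest* Jordan block for λ (equivalently, the smallest k with (A − λI)^k v = 0 for every generalised eigenvector v of λ).

  λ = -1: largest Jordan block has size 3, contributing (x + 1)^3

So m_A(x) = (x + 1)^3 = x^3 + 3*x^2 + 3*x + 1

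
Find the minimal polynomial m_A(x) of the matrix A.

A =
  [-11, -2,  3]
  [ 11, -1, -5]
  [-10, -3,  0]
x^3 + 12*x^2 + 48*x + 64

The characteristic polynomial is χ_A(x) = (x + 4)^3, so the eigenvalues are known. The minimal polynomial is
  m_A(x) = Π_λ (x − λ)^{k_λ}
where k_λ is the size of the *largest* Jordan block for λ (equivalently, the smallest k with (A − λI)^k v = 0 for every generalised eigenvector v of λ).

  λ = -4: largest Jordan block has size 3, contributing (x + 4)^3

So m_A(x) = (x + 4)^3 = x^3 + 12*x^2 + 48*x + 64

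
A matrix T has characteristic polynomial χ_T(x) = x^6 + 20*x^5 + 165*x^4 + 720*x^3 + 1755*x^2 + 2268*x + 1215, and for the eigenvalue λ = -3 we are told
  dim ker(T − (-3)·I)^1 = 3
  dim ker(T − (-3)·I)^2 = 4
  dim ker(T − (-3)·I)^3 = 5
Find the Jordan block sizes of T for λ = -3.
Block sizes for λ = -3: [3, 1, 1]

From the dimensions of kernels of powers, the number of Jordan blocks of size at least j is d_j − d_{j−1} where d_j = dim ker(N^j) (with d_0 = 0). Computing the differences gives [3, 1, 1].
The number of blocks of size exactly k is (#blocks of size ≥ k) − (#blocks of size ≥ k + 1), so the partition is: 2 block(s) of size 1, 1 block(s) of size 3.
In nonincreasing order the block sizes are [3, 1, 1].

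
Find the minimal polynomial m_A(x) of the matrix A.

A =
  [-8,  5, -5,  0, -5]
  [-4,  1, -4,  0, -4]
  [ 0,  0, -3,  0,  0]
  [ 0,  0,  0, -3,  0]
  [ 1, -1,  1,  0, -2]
x^2 + 6*x + 9

The characteristic polynomial is χ_A(x) = (x + 3)^5, so the eigenvalues are known. The minimal polynomial is
  m_A(x) = Π_λ (x − λ)^{k_λ}
where k_λ is the size of the *largest* Jordan block for λ (equivalently, the smallest k with (A − λI)^k v = 0 for every generalised eigenvector v of λ).

  λ = -3: largest Jordan block has size 2, contributing (x + 3)^2

So m_A(x) = (x + 3)^2 = x^2 + 6*x + 9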